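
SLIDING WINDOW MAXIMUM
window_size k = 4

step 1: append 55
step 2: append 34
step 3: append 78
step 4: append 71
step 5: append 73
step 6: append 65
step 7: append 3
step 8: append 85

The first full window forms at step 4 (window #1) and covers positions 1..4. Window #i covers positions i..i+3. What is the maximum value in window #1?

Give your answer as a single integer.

Answer: 78

Derivation:
step 1: append 55 -> window=[55] (not full yet)
step 2: append 34 -> window=[55, 34] (not full yet)
step 3: append 78 -> window=[55, 34, 78] (not full yet)
step 4: append 71 -> window=[55, 34, 78, 71] -> max=78
Window #1 max = 78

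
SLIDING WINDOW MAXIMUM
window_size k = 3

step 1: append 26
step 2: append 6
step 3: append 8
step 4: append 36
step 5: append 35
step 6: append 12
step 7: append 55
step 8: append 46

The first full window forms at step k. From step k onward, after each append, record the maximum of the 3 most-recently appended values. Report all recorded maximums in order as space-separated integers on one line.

step 1: append 26 -> window=[26] (not full yet)
step 2: append 6 -> window=[26, 6] (not full yet)
step 3: append 8 -> window=[26, 6, 8] -> max=26
step 4: append 36 -> window=[6, 8, 36] -> max=36
step 5: append 35 -> window=[8, 36, 35] -> max=36
step 6: append 12 -> window=[36, 35, 12] -> max=36
step 7: append 55 -> window=[35, 12, 55] -> max=55
step 8: append 46 -> window=[12, 55, 46] -> max=55

Answer: 26 36 36 36 55 55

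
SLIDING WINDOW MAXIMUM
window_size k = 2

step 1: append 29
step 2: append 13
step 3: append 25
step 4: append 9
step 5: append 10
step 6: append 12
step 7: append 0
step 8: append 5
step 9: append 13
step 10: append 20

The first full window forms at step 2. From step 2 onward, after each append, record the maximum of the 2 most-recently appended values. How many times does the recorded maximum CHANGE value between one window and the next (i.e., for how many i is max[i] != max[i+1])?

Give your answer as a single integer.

step 1: append 29 -> window=[29] (not full yet)
step 2: append 13 -> window=[29, 13] -> max=29
step 3: append 25 -> window=[13, 25] -> max=25
step 4: append 9 -> window=[25, 9] -> max=25
step 5: append 10 -> window=[9, 10] -> max=10
step 6: append 12 -> window=[10, 12] -> max=12
step 7: append 0 -> window=[12, 0] -> max=12
step 8: append 5 -> window=[0, 5] -> max=5
step 9: append 13 -> window=[5, 13] -> max=13
step 10: append 20 -> window=[13, 20] -> max=20
Recorded maximums: 29 25 25 10 12 12 5 13 20
Changes between consecutive maximums: 6

Answer: 6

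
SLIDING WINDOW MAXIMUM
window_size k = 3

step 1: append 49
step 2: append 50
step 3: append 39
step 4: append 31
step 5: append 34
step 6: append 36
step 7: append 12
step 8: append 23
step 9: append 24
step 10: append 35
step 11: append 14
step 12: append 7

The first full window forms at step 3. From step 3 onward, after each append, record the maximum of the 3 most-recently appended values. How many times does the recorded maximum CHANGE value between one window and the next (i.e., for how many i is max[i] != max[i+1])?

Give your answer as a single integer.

step 1: append 49 -> window=[49] (not full yet)
step 2: append 50 -> window=[49, 50] (not full yet)
step 3: append 39 -> window=[49, 50, 39] -> max=50
step 4: append 31 -> window=[50, 39, 31] -> max=50
step 5: append 34 -> window=[39, 31, 34] -> max=39
step 6: append 36 -> window=[31, 34, 36] -> max=36
step 7: append 12 -> window=[34, 36, 12] -> max=36
step 8: append 23 -> window=[36, 12, 23] -> max=36
step 9: append 24 -> window=[12, 23, 24] -> max=24
step 10: append 35 -> window=[23, 24, 35] -> max=35
step 11: append 14 -> window=[24, 35, 14] -> max=35
step 12: append 7 -> window=[35, 14, 7] -> max=35
Recorded maximums: 50 50 39 36 36 36 24 35 35 35
Changes between consecutive maximums: 4

Answer: 4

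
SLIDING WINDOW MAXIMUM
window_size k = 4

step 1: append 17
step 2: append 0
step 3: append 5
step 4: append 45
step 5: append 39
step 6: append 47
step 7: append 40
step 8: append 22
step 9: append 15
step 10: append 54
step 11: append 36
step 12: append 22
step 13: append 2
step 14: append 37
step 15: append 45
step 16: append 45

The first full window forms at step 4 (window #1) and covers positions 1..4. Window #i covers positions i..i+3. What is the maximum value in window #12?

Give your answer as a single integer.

step 1: append 17 -> window=[17] (not full yet)
step 2: append 0 -> window=[17, 0] (not full yet)
step 3: append 5 -> window=[17, 0, 5] (not full yet)
step 4: append 45 -> window=[17, 0, 5, 45] -> max=45
step 5: append 39 -> window=[0, 5, 45, 39] -> max=45
step 6: append 47 -> window=[5, 45, 39, 47] -> max=47
step 7: append 40 -> window=[45, 39, 47, 40] -> max=47
step 8: append 22 -> window=[39, 47, 40, 22] -> max=47
step 9: append 15 -> window=[47, 40, 22, 15] -> max=47
step 10: append 54 -> window=[40, 22, 15, 54] -> max=54
step 11: append 36 -> window=[22, 15, 54, 36] -> max=54
step 12: append 22 -> window=[15, 54, 36, 22] -> max=54
step 13: append 2 -> window=[54, 36, 22, 2] -> max=54
step 14: append 37 -> window=[36, 22, 2, 37] -> max=37
step 15: append 45 -> window=[22, 2, 37, 45] -> max=45
Window #12 max = 45

Answer: 45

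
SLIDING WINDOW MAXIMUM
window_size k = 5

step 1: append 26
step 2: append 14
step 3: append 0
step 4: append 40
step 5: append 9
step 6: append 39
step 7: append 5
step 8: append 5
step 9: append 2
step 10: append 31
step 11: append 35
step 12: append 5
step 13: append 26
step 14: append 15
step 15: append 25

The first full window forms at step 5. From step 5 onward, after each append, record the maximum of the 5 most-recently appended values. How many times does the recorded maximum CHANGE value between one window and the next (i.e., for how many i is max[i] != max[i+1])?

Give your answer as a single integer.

step 1: append 26 -> window=[26] (not full yet)
step 2: append 14 -> window=[26, 14] (not full yet)
step 3: append 0 -> window=[26, 14, 0] (not full yet)
step 4: append 40 -> window=[26, 14, 0, 40] (not full yet)
step 5: append 9 -> window=[26, 14, 0, 40, 9] -> max=40
step 6: append 39 -> window=[14, 0, 40, 9, 39] -> max=40
step 7: append 5 -> window=[0, 40, 9, 39, 5] -> max=40
step 8: append 5 -> window=[40, 9, 39, 5, 5] -> max=40
step 9: append 2 -> window=[9, 39, 5, 5, 2] -> max=39
step 10: append 31 -> window=[39, 5, 5, 2, 31] -> max=39
step 11: append 35 -> window=[5, 5, 2, 31, 35] -> max=35
step 12: append 5 -> window=[5, 2, 31, 35, 5] -> max=35
step 13: append 26 -> window=[2, 31, 35, 5, 26] -> max=35
step 14: append 15 -> window=[31, 35, 5, 26, 15] -> max=35
step 15: append 25 -> window=[35, 5, 26, 15, 25] -> max=35
Recorded maximums: 40 40 40 40 39 39 35 35 35 35 35
Changes between consecutive maximums: 2

Answer: 2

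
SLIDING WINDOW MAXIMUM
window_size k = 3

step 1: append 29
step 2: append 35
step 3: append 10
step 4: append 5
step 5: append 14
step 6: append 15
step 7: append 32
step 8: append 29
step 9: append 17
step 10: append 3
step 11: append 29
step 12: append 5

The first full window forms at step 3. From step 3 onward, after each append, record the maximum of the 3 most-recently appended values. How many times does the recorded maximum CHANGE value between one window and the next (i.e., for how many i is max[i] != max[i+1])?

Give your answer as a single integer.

Answer: 4

Derivation:
step 1: append 29 -> window=[29] (not full yet)
step 2: append 35 -> window=[29, 35] (not full yet)
step 3: append 10 -> window=[29, 35, 10] -> max=35
step 4: append 5 -> window=[35, 10, 5] -> max=35
step 5: append 14 -> window=[10, 5, 14] -> max=14
step 6: append 15 -> window=[5, 14, 15] -> max=15
step 7: append 32 -> window=[14, 15, 32] -> max=32
step 8: append 29 -> window=[15, 32, 29] -> max=32
step 9: append 17 -> window=[32, 29, 17] -> max=32
step 10: append 3 -> window=[29, 17, 3] -> max=29
step 11: append 29 -> window=[17, 3, 29] -> max=29
step 12: append 5 -> window=[3, 29, 5] -> max=29
Recorded maximums: 35 35 14 15 32 32 32 29 29 29
Changes between consecutive maximums: 4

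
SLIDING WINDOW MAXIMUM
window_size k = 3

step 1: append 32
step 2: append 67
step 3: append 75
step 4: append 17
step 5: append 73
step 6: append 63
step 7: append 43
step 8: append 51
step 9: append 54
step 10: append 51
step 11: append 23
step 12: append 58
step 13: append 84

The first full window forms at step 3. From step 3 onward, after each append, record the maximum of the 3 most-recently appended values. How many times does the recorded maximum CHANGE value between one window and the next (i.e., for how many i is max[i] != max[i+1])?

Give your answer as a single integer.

step 1: append 32 -> window=[32] (not full yet)
step 2: append 67 -> window=[32, 67] (not full yet)
step 3: append 75 -> window=[32, 67, 75] -> max=75
step 4: append 17 -> window=[67, 75, 17] -> max=75
step 5: append 73 -> window=[75, 17, 73] -> max=75
step 6: append 63 -> window=[17, 73, 63] -> max=73
step 7: append 43 -> window=[73, 63, 43] -> max=73
step 8: append 51 -> window=[63, 43, 51] -> max=63
step 9: append 54 -> window=[43, 51, 54] -> max=54
step 10: append 51 -> window=[51, 54, 51] -> max=54
step 11: append 23 -> window=[54, 51, 23] -> max=54
step 12: append 58 -> window=[51, 23, 58] -> max=58
step 13: append 84 -> window=[23, 58, 84] -> max=84
Recorded maximums: 75 75 75 73 73 63 54 54 54 58 84
Changes between consecutive maximums: 5

Answer: 5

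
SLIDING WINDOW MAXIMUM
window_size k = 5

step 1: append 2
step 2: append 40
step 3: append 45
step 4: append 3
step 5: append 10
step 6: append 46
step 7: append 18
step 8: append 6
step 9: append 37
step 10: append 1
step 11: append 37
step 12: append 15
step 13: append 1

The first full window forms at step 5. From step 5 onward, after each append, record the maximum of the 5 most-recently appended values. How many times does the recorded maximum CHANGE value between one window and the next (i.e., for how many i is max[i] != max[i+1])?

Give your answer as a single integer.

Answer: 2

Derivation:
step 1: append 2 -> window=[2] (not full yet)
step 2: append 40 -> window=[2, 40] (not full yet)
step 3: append 45 -> window=[2, 40, 45] (not full yet)
step 4: append 3 -> window=[2, 40, 45, 3] (not full yet)
step 5: append 10 -> window=[2, 40, 45, 3, 10] -> max=45
step 6: append 46 -> window=[40, 45, 3, 10, 46] -> max=46
step 7: append 18 -> window=[45, 3, 10, 46, 18] -> max=46
step 8: append 6 -> window=[3, 10, 46, 18, 6] -> max=46
step 9: append 37 -> window=[10, 46, 18, 6, 37] -> max=46
step 10: append 1 -> window=[46, 18, 6, 37, 1] -> max=46
step 11: append 37 -> window=[18, 6, 37, 1, 37] -> max=37
step 12: append 15 -> window=[6, 37, 1, 37, 15] -> max=37
step 13: append 1 -> window=[37, 1, 37, 15, 1] -> max=37
Recorded maximums: 45 46 46 46 46 46 37 37 37
Changes between consecutive maximums: 2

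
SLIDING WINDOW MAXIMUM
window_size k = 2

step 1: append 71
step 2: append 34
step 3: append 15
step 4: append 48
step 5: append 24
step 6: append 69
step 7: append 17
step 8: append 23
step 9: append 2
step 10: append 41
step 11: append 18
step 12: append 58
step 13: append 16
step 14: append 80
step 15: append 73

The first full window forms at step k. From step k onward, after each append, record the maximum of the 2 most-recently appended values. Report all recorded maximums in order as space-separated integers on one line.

step 1: append 71 -> window=[71] (not full yet)
step 2: append 34 -> window=[71, 34] -> max=71
step 3: append 15 -> window=[34, 15] -> max=34
step 4: append 48 -> window=[15, 48] -> max=48
step 5: append 24 -> window=[48, 24] -> max=48
step 6: append 69 -> window=[24, 69] -> max=69
step 7: append 17 -> window=[69, 17] -> max=69
step 8: append 23 -> window=[17, 23] -> max=23
step 9: append 2 -> window=[23, 2] -> max=23
step 10: append 41 -> window=[2, 41] -> max=41
step 11: append 18 -> window=[41, 18] -> max=41
step 12: append 58 -> window=[18, 58] -> max=58
step 13: append 16 -> window=[58, 16] -> max=58
step 14: append 80 -> window=[16, 80] -> max=80
step 15: append 73 -> window=[80, 73] -> max=80

Answer: 71 34 48 48 69 69 23 23 41 41 58 58 80 80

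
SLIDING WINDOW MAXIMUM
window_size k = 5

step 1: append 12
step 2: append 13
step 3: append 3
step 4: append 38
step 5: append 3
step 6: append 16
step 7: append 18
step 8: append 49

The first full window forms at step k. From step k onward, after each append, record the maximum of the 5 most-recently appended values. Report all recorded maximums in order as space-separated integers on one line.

step 1: append 12 -> window=[12] (not full yet)
step 2: append 13 -> window=[12, 13] (not full yet)
step 3: append 3 -> window=[12, 13, 3] (not full yet)
step 4: append 38 -> window=[12, 13, 3, 38] (not full yet)
step 5: append 3 -> window=[12, 13, 3, 38, 3] -> max=38
step 6: append 16 -> window=[13, 3, 38, 3, 16] -> max=38
step 7: append 18 -> window=[3, 38, 3, 16, 18] -> max=38
step 8: append 49 -> window=[38, 3, 16, 18, 49] -> max=49

Answer: 38 38 38 49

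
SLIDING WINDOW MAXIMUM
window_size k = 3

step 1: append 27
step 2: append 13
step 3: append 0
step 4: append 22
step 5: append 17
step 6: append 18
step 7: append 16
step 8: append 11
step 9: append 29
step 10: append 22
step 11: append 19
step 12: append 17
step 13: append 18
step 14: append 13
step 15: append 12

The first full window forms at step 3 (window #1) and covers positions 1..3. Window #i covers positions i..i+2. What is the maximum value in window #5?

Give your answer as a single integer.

step 1: append 27 -> window=[27] (not full yet)
step 2: append 13 -> window=[27, 13] (not full yet)
step 3: append 0 -> window=[27, 13, 0] -> max=27
step 4: append 22 -> window=[13, 0, 22] -> max=22
step 5: append 17 -> window=[0, 22, 17] -> max=22
step 6: append 18 -> window=[22, 17, 18] -> max=22
step 7: append 16 -> window=[17, 18, 16] -> max=18
Window #5 max = 18

Answer: 18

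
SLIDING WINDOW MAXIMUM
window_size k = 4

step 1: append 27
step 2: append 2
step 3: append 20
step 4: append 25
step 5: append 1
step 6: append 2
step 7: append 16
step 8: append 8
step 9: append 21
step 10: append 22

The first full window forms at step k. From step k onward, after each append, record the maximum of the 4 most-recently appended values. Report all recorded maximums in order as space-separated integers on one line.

step 1: append 27 -> window=[27] (not full yet)
step 2: append 2 -> window=[27, 2] (not full yet)
step 3: append 20 -> window=[27, 2, 20] (not full yet)
step 4: append 25 -> window=[27, 2, 20, 25] -> max=27
step 5: append 1 -> window=[2, 20, 25, 1] -> max=25
step 6: append 2 -> window=[20, 25, 1, 2] -> max=25
step 7: append 16 -> window=[25, 1, 2, 16] -> max=25
step 8: append 8 -> window=[1, 2, 16, 8] -> max=16
step 9: append 21 -> window=[2, 16, 8, 21] -> max=21
step 10: append 22 -> window=[16, 8, 21, 22] -> max=22

Answer: 27 25 25 25 16 21 22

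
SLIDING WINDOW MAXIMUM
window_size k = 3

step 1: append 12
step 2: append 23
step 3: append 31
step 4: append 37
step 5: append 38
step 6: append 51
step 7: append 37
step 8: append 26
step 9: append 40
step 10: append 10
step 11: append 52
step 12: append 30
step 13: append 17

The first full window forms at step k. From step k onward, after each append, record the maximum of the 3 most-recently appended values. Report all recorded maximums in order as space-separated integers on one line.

Answer: 31 37 38 51 51 51 40 40 52 52 52

Derivation:
step 1: append 12 -> window=[12] (not full yet)
step 2: append 23 -> window=[12, 23] (not full yet)
step 3: append 31 -> window=[12, 23, 31] -> max=31
step 4: append 37 -> window=[23, 31, 37] -> max=37
step 5: append 38 -> window=[31, 37, 38] -> max=38
step 6: append 51 -> window=[37, 38, 51] -> max=51
step 7: append 37 -> window=[38, 51, 37] -> max=51
step 8: append 26 -> window=[51, 37, 26] -> max=51
step 9: append 40 -> window=[37, 26, 40] -> max=40
step 10: append 10 -> window=[26, 40, 10] -> max=40
step 11: append 52 -> window=[40, 10, 52] -> max=52
step 12: append 30 -> window=[10, 52, 30] -> max=52
step 13: append 17 -> window=[52, 30, 17] -> max=52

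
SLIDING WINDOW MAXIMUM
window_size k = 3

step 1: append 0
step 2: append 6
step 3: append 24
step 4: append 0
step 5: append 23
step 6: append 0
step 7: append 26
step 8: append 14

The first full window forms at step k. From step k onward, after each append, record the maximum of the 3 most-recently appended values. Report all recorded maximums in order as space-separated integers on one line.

Answer: 24 24 24 23 26 26

Derivation:
step 1: append 0 -> window=[0] (not full yet)
step 2: append 6 -> window=[0, 6] (not full yet)
step 3: append 24 -> window=[0, 6, 24] -> max=24
step 4: append 0 -> window=[6, 24, 0] -> max=24
step 5: append 23 -> window=[24, 0, 23] -> max=24
step 6: append 0 -> window=[0, 23, 0] -> max=23
step 7: append 26 -> window=[23, 0, 26] -> max=26
step 8: append 14 -> window=[0, 26, 14] -> max=26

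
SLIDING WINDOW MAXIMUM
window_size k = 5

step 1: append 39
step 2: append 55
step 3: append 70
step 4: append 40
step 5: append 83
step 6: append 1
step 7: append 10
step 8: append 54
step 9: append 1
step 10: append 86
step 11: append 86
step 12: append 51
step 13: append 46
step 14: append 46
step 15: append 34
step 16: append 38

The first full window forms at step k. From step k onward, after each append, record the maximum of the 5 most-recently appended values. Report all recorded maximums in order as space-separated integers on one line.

Answer: 83 83 83 83 83 86 86 86 86 86 86 51

Derivation:
step 1: append 39 -> window=[39] (not full yet)
step 2: append 55 -> window=[39, 55] (not full yet)
step 3: append 70 -> window=[39, 55, 70] (not full yet)
step 4: append 40 -> window=[39, 55, 70, 40] (not full yet)
step 5: append 83 -> window=[39, 55, 70, 40, 83] -> max=83
step 6: append 1 -> window=[55, 70, 40, 83, 1] -> max=83
step 7: append 10 -> window=[70, 40, 83, 1, 10] -> max=83
step 8: append 54 -> window=[40, 83, 1, 10, 54] -> max=83
step 9: append 1 -> window=[83, 1, 10, 54, 1] -> max=83
step 10: append 86 -> window=[1, 10, 54, 1, 86] -> max=86
step 11: append 86 -> window=[10, 54, 1, 86, 86] -> max=86
step 12: append 51 -> window=[54, 1, 86, 86, 51] -> max=86
step 13: append 46 -> window=[1, 86, 86, 51, 46] -> max=86
step 14: append 46 -> window=[86, 86, 51, 46, 46] -> max=86
step 15: append 34 -> window=[86, 51, 46, 46, 34] -> max=86
step 16: append 38 -> window=[51, 46, 46, 34, 38] -> max=51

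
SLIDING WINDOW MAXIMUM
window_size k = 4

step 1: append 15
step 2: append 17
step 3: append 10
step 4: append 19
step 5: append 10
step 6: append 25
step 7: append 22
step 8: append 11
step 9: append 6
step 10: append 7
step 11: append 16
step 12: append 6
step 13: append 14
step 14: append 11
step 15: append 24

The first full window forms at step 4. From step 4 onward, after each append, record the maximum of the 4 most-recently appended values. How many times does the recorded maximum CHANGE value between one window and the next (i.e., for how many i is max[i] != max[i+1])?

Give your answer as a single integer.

Answer: 4

Derivation:
step 1: append 15 -> window=[15] (not full yet)
step 2: append 17 -> window=[15, 17] (not full yet)
step 3: append 10 -> window=[15, 17, 10] (not full yet)
step 4: append 19 -> window=[15, 17, 10, 19] -> max=19
step 5: append 10 -> window=[17, 10, 19, 10] -> max=19
step 6: append 25 -> window=[10, 19, 10, 25] -> max=25
step 7: append 22 -> window=[19, 10, 25, 22] -> max=25
step 8: append 11 -> window=[10, 25, 22, 11] -> max=25
step 9: append 6 -> window=[25, 22, 11, 6] -> max=25
step 10: append 7 -> window=[22, 11, 6, 7] -> max=22
step 11: append 16 -> window=[11, 6, 7, 16] -> max=16
step 12: append 6 -> window=[6, 7, 16, 6] -> max=16
step 13: append 14 -> window=[7, 16, 6, 14] -> max=16
step 14: append 11 -> window=[16, 6, 14, 11] -> max=16
step 15: append 24 -> window=[6, 14, 11, 24] -> max=24
Recorded maximums: 19 19 25 25 25 25 22 16 16 16 16 24
Changes between consecutive maximums: 4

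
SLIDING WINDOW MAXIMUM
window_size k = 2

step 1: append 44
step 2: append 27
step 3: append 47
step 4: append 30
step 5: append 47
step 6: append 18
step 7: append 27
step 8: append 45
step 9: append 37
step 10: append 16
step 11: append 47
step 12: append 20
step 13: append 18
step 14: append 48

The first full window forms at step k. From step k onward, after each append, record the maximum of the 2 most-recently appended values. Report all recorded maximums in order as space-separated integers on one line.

Answer: 44 47 47 47 47 27 45 45 37 47 47 20 48

Derivation:
step 1: append 44 -> window=[44] (not full yet)
step 2: append 27 -> window=[44, 27] -> max=44
step 3: append 47 -> window=[27, 47] -> max=47
step 4: append 30 -> window=[47, 30] -> max=47
step 5: append 47 -> window=[30, 47] -> max=47
step 6: append 18 -> window=[47, 18] -> max=47
step 7: append 27 -> window=[18, 27] -> max=27
step 8: append 45 -> window=[27, 45] -> max=45
step 9: append 37 -> window=[45, 37] -> max=45
step 10: append 16 -> window=[37, 16] -> max=37
step 11: append 47 -> window=[16, 47] -> max=47
step 12: append 20 -> window=[47, 20] -> max=47
step 13: append 18 -> window=[20, 18] -> max=20
step 14: append 48 -> window=[18, 48] -> max=48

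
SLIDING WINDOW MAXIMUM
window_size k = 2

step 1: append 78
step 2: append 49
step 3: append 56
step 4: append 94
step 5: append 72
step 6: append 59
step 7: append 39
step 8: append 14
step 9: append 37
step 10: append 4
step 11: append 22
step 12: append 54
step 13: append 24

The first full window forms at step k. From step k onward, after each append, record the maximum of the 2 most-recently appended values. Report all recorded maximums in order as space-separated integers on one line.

Answer: 78 56 94 94 72 59 39 37 37 22 54 54

Derivation:
step 1: append 78 -> window=[78] (not full yet)
step 2: append 49 -> window=[78, 49] -> max=78
step 3: append 56 -> window=[49, 56] -> max=56
step 4: append 94 -> window=[56, 94] -> max=94
step 5: append 72 -> window=[94, 72] -> max=94
step 6: append 59 -> window=[72, 59] -> max=72
step 7: append 39 -> window=[59, 39] -> max=59
step 8: append 14 -> window=[39, 14] -> max=39
step 9: append 37 -> window=[14, 37] -> max=37
step 10: append 4 -> window=[37, 4] -> max=37
step 11: append 22 -> window=[4, 22] -> max=22
step 12: append 54 -> window=[22, 54] -> max=54
step 13: append 24 -> window=[54, 24] -> max=54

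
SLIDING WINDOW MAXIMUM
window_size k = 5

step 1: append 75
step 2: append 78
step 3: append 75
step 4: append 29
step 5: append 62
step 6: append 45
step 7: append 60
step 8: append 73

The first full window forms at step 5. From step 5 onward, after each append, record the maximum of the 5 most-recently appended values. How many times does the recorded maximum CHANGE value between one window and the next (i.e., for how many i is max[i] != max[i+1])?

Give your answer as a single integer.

Answer: 2

Derivation:
step 1: append 75 -> window=[75] (not full yet)
step 2: append 78 -> window=[75, 78] (not full yet)
step 3: append 75 -> window=[75, 78, 75] (not full yet)
step 4: append 29 -> window=[75, 78, 75, 29] (not full yet)
step 5: append 62 -> window=[75, 78, 75, 29, 62] -> max=78
step 6: append 45 -> window=[78, 75, 29, 62, 45] -> max=78
step 7: append 60 -> window=[75, 29, 62, 45, 60] -> max=75
step 8: append 73 -> window=[29, 62, 45, 60, 73] -> max=73
Recorded maximums: 78 78 75 73
Changes between consecutive maximums: 2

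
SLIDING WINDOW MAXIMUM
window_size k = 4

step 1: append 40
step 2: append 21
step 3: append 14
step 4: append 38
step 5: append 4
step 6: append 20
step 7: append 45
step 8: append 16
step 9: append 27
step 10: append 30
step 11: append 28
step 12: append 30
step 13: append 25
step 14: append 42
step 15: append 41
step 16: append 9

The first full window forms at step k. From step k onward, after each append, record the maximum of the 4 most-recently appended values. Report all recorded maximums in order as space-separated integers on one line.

step 1: append 40 -> window=[40] (not full yet)
step 2: append 21 -> window=[40, 21] (not full yet)
step 3: append 14 -> window=[40, 21, 14] (not full yet)
step 4: append 38 -> window=[40, 21, 14, 38] -> max=40
step 5: append 4 -> window=[21, 14, 38, 4] -> max=38
step 6: append 20 -> window=[14, 38, 4, 20] -> max=38
step 7: append 45 -> window=[38, 4, 20, 45] -> max=45
step 8: append 16 -> window=[4, 20, 45, 16] -> max=45
step 9: append 27 -> window=[20, 45, 16, 27] -> max=45
step 10: append 30 -> window=[45, 16, 27, 30] -> max=45
step 11: append 28 -> window=[16, 27, 30, 28] -> max=30
step 12: append 30 -> window=[27, 30, 28, 30] -> max=30
step 13: append 25 -> window=[30, 28, 30, 25] -> max=30
step 14: append 42 -> window=[28, 30, 25, 42] -> max=42
step 15: append 41 -> window=[30, 25, 42, 41] -> max=42
step 16: append 9 -> window=[25, 42, 41, 9] -> max=42

Answer: 40 38 38 45 45 45 45 30 30 30 42 42 42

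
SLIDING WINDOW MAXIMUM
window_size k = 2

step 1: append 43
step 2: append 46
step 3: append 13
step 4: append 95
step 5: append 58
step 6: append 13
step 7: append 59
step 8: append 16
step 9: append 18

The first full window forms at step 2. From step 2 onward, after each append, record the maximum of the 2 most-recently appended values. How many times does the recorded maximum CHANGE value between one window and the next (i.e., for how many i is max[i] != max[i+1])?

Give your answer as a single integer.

step 1: append 43 -> window=[43] (not full yet)
step 2: append 46 -> window=[43, 46] -> max=46
step 3: append 13 -> window=[46, 13] -> max=46
step 4: append 95 -> window=[13, 95] -> max=95
step 5: append 58 -> window=[95, 58] -> max=95
step 6: append 13 -> window=[58, 13] -> max=58
step 7: append 59 -> window=[13, 59] -> max=59
step 8: append 16 -> window=[59, 16] -> max=59
step 9: append 18 -> window=[16, 18] -> max=18
Recorded maximums: 46 46 95 95 58 59 59 18
Changes between consecutive maximums: 4

Answer: 4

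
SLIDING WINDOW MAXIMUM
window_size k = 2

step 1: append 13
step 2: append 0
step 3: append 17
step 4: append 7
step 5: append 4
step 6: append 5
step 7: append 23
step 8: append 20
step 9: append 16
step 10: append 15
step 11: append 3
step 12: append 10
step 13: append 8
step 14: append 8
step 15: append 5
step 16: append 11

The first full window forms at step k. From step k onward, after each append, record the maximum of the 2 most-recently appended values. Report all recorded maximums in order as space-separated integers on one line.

step 1: append 13 -> window=[13] (not full yet)
step 2: append 0 -> window=[13, 0] -> max=13
step 3: append 17 -> window=[0, 17] -> max=17
step 4: append 7 -> window=[17, 7] -> max=17
step 5: append 4 -> window=[7, 4] -> max=7
step 6: append 5 -> window=[4, 5] -> max=5
step 7: append 23 -> window=[5, 23] -> max=23
step 8: append 20 -> window=[23, 20] -> max=23
step 9: append 16 -> window=[20, 16] -> max=20
step 10: append 15 -> window=[16, 15] -> max=16
step 11: append 3 -> window=[15, 3] -> max=15
step 12: append 10 -> window=[3, 10] -> max=10
step 13: append 8 -> window=[10, 8] -> max=10
step 14: append 8 -> window=[8, 8] -> max=8
step 15: append 5 -> window=[8, 5] -> max=8
step 16: append 11 -> window=[5, 11] -> max=11

Answer: 13 17 17 7 5 23 23 20 16 15 10 10 8 8 11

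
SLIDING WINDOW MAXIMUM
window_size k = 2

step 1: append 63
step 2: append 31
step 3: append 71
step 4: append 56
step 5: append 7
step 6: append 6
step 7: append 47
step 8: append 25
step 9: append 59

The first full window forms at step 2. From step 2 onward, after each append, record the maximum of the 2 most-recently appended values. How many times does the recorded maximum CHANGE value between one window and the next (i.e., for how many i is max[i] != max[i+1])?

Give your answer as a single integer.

Answer: 5

Derivation:
step 1: append 63 -> window=[63] (not full yet)
step 2: append 31 -> window=[63, 31] -> max=63
step 3: append 71 -> window=[31, 71] -> max=71
step 4: append 56 -> window=[71, 56] -> max=71
step 5: append 7 -> window=[56, 7] -> max=56
step 6: append 6 -> window=[7, 6] -> max=7
step 7: append 47 -> window=[6, 47] -> max=47
step 8: append 25 -> window=[47, 25] -> max=47
step 9: append 59 -> window=[25, 59] -> max=59
Recorded maximums: 63 71 71 56 7 47 47 59
Changes between consecutive maximums: 5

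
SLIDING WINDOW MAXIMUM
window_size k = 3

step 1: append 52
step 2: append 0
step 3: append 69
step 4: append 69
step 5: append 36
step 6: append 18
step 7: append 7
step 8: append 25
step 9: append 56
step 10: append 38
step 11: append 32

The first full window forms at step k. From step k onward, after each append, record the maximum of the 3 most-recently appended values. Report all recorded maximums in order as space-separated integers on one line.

Answer: 69 69 69 69 36 25 56 56 56

Derivation:
step 1: append 52 -> window=[52] (not full yet)
step 2: append 0 -> window=[52, 0] (not full yet)
step 3: append 69 -> window=[52, 0, 69] -> max=69
step 4: append 69 -> window=[0, 69, 69] -> max=69
step 5: append 36 -> window=[69, 69, 36] -> max=69
step 6: append 18 -> window=[69, 36, 18] -> max=69
step 7: append 7 -> window=[36, 18, 7] -> max=36
step 8: append 25 -> window=[18, 7, 25] -> max=25
step 9: append 56 -> window=[7, 25, 56] -> max=56
step 10: append 38 -> window=[25, 56, 38] -> max=56
step 11: append 32 -> window=[56, 38, 32] -> max=56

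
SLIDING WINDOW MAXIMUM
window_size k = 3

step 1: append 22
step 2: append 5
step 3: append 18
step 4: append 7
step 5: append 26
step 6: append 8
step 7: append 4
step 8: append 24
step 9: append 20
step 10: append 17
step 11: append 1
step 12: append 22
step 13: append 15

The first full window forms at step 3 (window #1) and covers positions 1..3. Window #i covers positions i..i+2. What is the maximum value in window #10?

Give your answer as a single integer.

step 1: append 22 -> window=[22] (not full yet)
step 2: append 5 -> window=[22, 5] (not full yet)
step 3: append 18 -> window=[22, 5, 18] -> max=22
step 4: append 7 -> window=[5, 18, 7] -> max=18
step 5: append 26 -> window=[18, 7, 26] -> max=26
step 6: append 8 -> window=[7, 26, 8] -> max=26
step 7: append 4 -> window=[26, 8, 4] -> max=26
step 8: append 24 -> window=[8, 4, 24] -> max=24
step 9: append 20 -> window=[4, 24, 20] -> max=24
step 10: append 17 -> window=[24, 20, 17] -> max=24
step 11: append 1 -> window=[20, 17, 1] -> max=20
step 12: append 22 -> window=[17, 1, 22] -> max=22
Window #10 max = 22

Answer: 22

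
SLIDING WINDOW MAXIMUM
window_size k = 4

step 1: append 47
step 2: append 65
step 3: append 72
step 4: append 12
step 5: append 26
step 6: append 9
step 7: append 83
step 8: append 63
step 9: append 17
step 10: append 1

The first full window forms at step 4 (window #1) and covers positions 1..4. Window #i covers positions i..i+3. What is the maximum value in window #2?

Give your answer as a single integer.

step 1: append 47 -> window=[47] (not full yet)
step 2: append 65 -> window=[47, 65] (not full yet)
step 3: append 72 -> window=[47, 65, 72] (not full yet)
step 4: append 12 -> window=[47, 65, 72, 12] -> max=72
step 5: append 26 -> window=[65, 72, 12, 26] -> max=72
Window #2 max = 72

Answer: 72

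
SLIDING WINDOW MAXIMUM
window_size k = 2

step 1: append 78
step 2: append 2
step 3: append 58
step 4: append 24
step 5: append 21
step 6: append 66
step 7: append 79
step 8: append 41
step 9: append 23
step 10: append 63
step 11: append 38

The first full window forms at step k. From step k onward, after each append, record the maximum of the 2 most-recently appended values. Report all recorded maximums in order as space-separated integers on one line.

step 1: append 78 -> window=[78] (not full yet)
step 2: append 2 -> window=[78, 2] -> max=78
step 3: append 58 -> window=[2, 58] -> max=58
step 4: append 24 -> window=[58, 24] -> max=58
step 5: append 21 -> window=[24, 21] -> max=24
step 6: append 66 -> window=[21, 66] -> max=66
step 7: append 79 -> window=[66, 79] -> max=79
step 8: append 41 -> window=[79, 41] -> max=79
step 9: append 23 -> window=[41, 23] -> max=41
step 10: append 63 -> window=[23, 63] -> max=63
step 11: append 38 -> window=[63, 38] -> max=63

Answer: 78 58 58 24 66 79 79 41 63 63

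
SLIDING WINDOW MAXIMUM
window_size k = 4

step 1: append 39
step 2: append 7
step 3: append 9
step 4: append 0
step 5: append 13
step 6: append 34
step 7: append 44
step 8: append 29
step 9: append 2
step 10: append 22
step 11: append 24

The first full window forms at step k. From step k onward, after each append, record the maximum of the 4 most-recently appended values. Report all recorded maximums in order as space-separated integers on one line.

Answer: 39 13 34 44 44 44 44 29

Derivation:
step 1: append 39 -> window=[39] (not full yet)
step 2: append 7 -> window=[39, 7] (not full yet)
step 3: append 9 -> window=[39, 7, 9] (not full yet)
step 4: append 0 -> window=[39, 7, 9, 0] -> max=39
step 5: append 13 -> window=[7, 9, 0, 13] -> max=13
step 6: append 34 -> window=[9, 0, 13, 34] -> max=34
step 7: append 44 -> window=[0, 13, 34, 44] -> max=44
step 8: append 29 -> window=[13, 34, 44, 29] -> max=44
step 9: append 2 -> window=[34, 44, 29, 2] -> max=44
step 10: append 22 -> window=[44, 29, 2, 22] -> max=44
step 11: append 24 -> window=[29, 2, 22, 24] -> max=29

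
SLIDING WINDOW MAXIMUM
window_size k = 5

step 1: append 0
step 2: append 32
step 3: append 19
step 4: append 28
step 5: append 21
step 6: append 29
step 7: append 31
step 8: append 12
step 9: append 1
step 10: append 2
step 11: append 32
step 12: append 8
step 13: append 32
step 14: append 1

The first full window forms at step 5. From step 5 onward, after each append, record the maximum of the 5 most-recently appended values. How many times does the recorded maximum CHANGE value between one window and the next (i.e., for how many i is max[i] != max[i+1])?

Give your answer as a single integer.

Answer: 2

Derivation:
step 1: append 0 -> window=[0] (not full yet)
step 2: append 32 -> window=[0, 32] (not full yet)
step 3: append 19 -> window=[0, 32, 19] (not full yet)
step 4: append 28 -> window=[0, 32, 19, 28] (not full yet)
step 5: append 21 -> window=[0, 32, 19, 28, 21] -> max=32
step 6: append 29 -> window=[32, 19, 28, 21, 29] -> max=32
step 7: append 31 -> window=[19, 28, 21, 29, 31] -> max=31
step 8: append 12 -> window=[28, 21, 29, 31, 12] -> max=31
step 9: append 1 -> window=[21, 29, 31, 12, 1] -> max=31
step 10: append 2 -> window=[29, 31, 12, 1, 2] -> max=31
step 11: append 32 -> window=[31, 12, 1, 2, 32] -> max=32
step 12: append 8 -> window=[12, 1, 2, 32, 8] -> max=32
step 13: append 32 -> window=[1, 2, 32, 8, 32] -> max=32
step 14: append 1 -> window=[2, 32, 8, 32, 1] -> max=32
Recorded maximums: 32 32 31 31 31 31 32 32 32 32
Changes between consecutive maximums: 2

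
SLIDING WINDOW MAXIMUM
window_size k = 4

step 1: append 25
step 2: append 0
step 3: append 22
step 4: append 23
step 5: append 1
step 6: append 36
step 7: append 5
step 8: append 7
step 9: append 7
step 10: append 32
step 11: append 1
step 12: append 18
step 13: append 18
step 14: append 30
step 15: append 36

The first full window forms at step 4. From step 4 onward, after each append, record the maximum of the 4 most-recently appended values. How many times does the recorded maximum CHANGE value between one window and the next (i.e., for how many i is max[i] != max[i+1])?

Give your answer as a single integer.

Answer: 5

Derivation:
step 1: append 25 -> window=[25] (not full yet)
step 2: append 0 -> window=[25, 0] (not full yet)
step 3: append 22 -> window=[25, 0, 22] (not full yet)
step 4: append 23 -> window=[25, 0, 22, 23] -> max=25
step 5: append 1 -> window=[0, 22, 23, 1] -> max=23
step 6: append 36 -> window=[22, 23, 1, 36] -> max=36
step 7: append 5 -> window=[23, 1, 36, 5] -> max=36
step 8: append 7 -> window=[1, 36, 5, 7] -> max=36
step 9: append 7 -> window=[36, 5, 7, 7] -> max=36
step 10: append 32 -> window=[5, 7, 7, 32] -> max=32
step 11: append 1 -> window=[7, 7, 32, 1] -> max=32
step 12: append 18 -> window=[7, 32, 1, 18] -> max=32
step 13: append 18 -> window=[32, 1, 18, 18] -> max=32
step 14: append 30 -> window=[1, 18, 18, 30] -> max=30
step 15: append 36 -> window=[18, 18, 30, 36] -> max=36
Recorded maximums: 25 23 36 36 36 36 32 32 32 32 30 36
Changes between consecutive maximums: 5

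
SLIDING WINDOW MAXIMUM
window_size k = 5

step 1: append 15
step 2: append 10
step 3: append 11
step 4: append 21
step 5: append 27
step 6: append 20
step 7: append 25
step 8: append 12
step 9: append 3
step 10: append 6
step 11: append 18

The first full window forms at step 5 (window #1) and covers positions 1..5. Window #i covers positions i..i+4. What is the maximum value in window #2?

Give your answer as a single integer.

step 1: append 15 -> window=[15] (not full yet)
step 2: append 10 -> window=[15, 10] (not full yet)
step 3: append 11 -> window=[15, 10, 11] (not full yet)
step 4: append 21 -> window=[15, 10, 11, 21] (not full yet)
step 5: append 27 -> window=[15, 10, 11, 21, 27] -> max=27
step 6: append 20 -> window=[10, 11, 21, 27, 20] -> max=27
Window #2 max = 27

Answer: 27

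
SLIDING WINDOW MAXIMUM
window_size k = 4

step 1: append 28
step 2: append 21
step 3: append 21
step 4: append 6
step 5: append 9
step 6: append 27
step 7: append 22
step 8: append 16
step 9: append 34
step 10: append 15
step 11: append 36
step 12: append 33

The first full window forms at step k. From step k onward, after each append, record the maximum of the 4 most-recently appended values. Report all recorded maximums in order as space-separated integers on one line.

Answer: 28 21 27 27 27 34 34 36 36

Derivation:
step 1: append 28 -> window=[28] (not full yet)
step 2: append 21 -> window=[28, 21] (not full yet)
step 3: append 21 -> window=[28, 21, 21] (not full yet)
step 4: append 6 -> window=[28, 21, 21, 6] -> max=28
step 5: append 9 -> window=[21, 21, 6, 9] -> max=21
step 6: append 27 -> window=[21, 6, 9, 27] -> max=27
step 7: append 22 -> window=[6, 9, 27, 22] -> max=27
step 8: append 16 -> window=[9, 27, 22, 16] -> max=27
step 9: append 34 -> window=[27, 22, 16, 34] -> max=34
step 10: append 15 -> window=[22, 16, 34, 15] -> max=34
step 11: append 36 -> window=[16, 34, 15, 36] -> max=36
step 12: append 33 -> window=[34, 15, 36, 33] -> max=36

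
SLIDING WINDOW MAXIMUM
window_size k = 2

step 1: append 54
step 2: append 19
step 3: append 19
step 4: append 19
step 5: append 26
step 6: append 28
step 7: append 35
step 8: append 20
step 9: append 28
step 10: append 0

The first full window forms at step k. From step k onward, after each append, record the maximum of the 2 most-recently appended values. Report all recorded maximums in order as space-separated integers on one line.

step 1: append 54 -> window=[54] (not full yet)
step 2: append 19 -> window=[54, 19] -> max=54
step 3: append 19 -> window=[19, 19] -> max=19
step 4: append 19 -> window=[19, 19] -> max=19
step 5: append 26 -> window=[19, 26] -> max=26
step 6: append 28 -> window=[26, 28] -> max=28
step 7: append 35 -> window=[28, 35] -> max=35
step 8: append 20 -> window=[35, 20] -> max=35
step 9: append 28 -> window=[20, 28] -> max=28
step 10: append 0 -> window=[28, 0] -> max=28

Answer: 54 19 19 26 28 35 35 28 28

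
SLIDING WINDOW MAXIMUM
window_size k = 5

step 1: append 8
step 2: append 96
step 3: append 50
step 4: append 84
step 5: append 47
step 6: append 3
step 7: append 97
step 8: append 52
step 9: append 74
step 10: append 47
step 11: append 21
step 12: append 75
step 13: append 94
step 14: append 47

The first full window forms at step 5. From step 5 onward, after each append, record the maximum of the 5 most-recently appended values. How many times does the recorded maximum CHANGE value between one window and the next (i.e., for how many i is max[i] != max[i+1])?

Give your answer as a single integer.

step 1: append 8 -> window=[8] (not full yet)
step 2: append 96 -> window=[8, 96] (not full yet)
step 3: append 50 -> window=[8, 96, 50] (not full yet)
step 4: append 84 -> window=[8, 96, 50, 84] (not full yet)
step 5: append 47 -> window=[8, 96, 50, 84, 47] -> max=96
step 6: append 3 -> window=[96, 50, 84, 47, 3] -> max=96
step 7: append 97 -> window=[50, 84, 47, 3, 97] -> max=97
step 8: append 52 -> window=[84, 47, 3, 97, 52] -> max=97
step 9: append 74 -> window=[47, 3, 97, 52, 74] -> max=97
step 10: append 47 -> window=[3, 97, 52, 74, 47] -> max=97
step 11: append 21 -> window=[97, 52, 74, 47, 21] -> max=97
step 12: append 75 -> window=[52, 74, 47, 21, 75] -> max=75
step 13: append 94 -> window=[74, 47, 21, 75, 94] -> max=94
step 14: append 47 -> window=[47, 21, 75, 94, 47] -> max=94
Recorded maximums: 96 96 97 97 97 97 97 75 94 94
Changes between consecutive maximums: 3

Answer: 3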